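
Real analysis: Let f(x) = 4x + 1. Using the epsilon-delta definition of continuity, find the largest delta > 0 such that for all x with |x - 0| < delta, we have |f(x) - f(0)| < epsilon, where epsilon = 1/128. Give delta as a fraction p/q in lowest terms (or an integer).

We compute f(0) = 4*(0) + 1 = 1.
|f(x) - f(0)| = |4x + 1 - (1)| = |4(x - 0)| = 4|x - 0|.
We need 4|x - 0| < 1/128, i.e. |x - 0| < 1/128 / 4 = 1/512.
So any delta <= 1/512 works. Conversely, if delta > 1/512, then x = 0 + 1/512 satisfies |x - 0| = 1/512 < delta but |f(x) - f(0)| = 4 * 1/512 = 1/128, which is not < 1/128; so no larger delta works.
Hence the largest such delta is 1/512.

1/512


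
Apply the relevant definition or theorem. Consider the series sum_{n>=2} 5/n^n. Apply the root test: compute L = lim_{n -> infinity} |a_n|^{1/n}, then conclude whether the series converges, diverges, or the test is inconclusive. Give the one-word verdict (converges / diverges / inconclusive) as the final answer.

Let a_n denote the general term. Form |a_n|^(1/n) and simplify:
|a_n|^(1/n) = 5^(1/n)/n
Take the limit as n -> infinity: L = 0.
Since L = 0 < 1, the root test implies convergence.

converges


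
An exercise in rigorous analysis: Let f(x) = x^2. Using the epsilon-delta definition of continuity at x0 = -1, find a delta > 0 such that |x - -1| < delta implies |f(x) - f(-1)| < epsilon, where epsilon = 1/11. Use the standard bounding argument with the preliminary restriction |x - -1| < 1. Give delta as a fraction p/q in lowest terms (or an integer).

Factor: |x^2 - (-1)^2| = |x - -1| * |x + -1|.
Impose |x - -1| < 1 first. Then |x + -1| = |(x - -1) + 2*(-1)| <= |x - -1| + 2*|-1| < 1 + 2 = 3.
So |x^2 - (-1)^2| < delta * 3.
We need delta * 3 <= 1/11, i.e. delta <= 1/11/3 = 1/33.
Since 1/33 < 1, this is tighter than 1; take delta = 1/33.
So delta = 1/33 works.

1/33


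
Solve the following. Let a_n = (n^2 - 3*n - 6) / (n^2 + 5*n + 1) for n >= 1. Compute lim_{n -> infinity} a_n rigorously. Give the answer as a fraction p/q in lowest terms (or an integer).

Divide numerator and denominator by n^2, the highest power:
numerator / n^2 = 1 - 3/n - 6/n^2
denominator / n^2 = 1 + 5/n + n^(-2)
As n -> infinity, all terms of the form c/n^k (k >= 1) tend to 0.
So numerator / n^2 -> 1 and denominator / n^2 -> 1.
Therefore lim a_n = 1.

1


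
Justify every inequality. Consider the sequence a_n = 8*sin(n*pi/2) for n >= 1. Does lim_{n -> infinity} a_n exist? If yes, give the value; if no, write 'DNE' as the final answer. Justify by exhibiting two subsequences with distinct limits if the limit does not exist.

Examine the behaviour of a_n along subsequences.
a_{4k+1} = 8*sin(pi/2 + 2k*pi) = 8 -> 8. a_{4k+3} = 8*sin(3pi/2 + 2k*pi) = -8 -> -8.
Since these two subsequential limits are 8 and -8, distinct, the full sequence cannot converge (a convergent sequence has all subsequences tending to the same limit). So lim a_n does not exist.

DNE


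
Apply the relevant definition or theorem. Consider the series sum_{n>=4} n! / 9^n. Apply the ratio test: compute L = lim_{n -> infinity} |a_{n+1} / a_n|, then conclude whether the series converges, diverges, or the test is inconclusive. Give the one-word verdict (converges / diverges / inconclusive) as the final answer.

Let a_n denote the general term. Form the ratio a_{n+1}/a_n and simplify:
a_{n+1}/a_n = n/9 + 1/9
Take the limit as n -> infinity: L = infinity.
Since L = infinity > 1 (or L = infinity), the ratio test implies the series diverges.

diverges


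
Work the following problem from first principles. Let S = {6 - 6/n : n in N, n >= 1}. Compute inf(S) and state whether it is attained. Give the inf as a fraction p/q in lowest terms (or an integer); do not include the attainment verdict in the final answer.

Analysis:
- Values: 0, 3, 4, 9/2, ... strictly increasing.
- Minimum is 0 (n=1); inf = 0 (attained).
- 6 - 6/n -> 6 from below; sup = 6, not attained.
Conclusion: inf(S) = 0, attained in S.

0


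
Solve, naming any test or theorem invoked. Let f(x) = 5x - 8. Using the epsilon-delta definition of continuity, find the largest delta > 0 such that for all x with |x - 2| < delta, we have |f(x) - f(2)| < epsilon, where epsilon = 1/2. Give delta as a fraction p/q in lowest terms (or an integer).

We compute f(2) = 5*(2) - 8 = 2.
|f(x) - f(2)| = |5x - 8 - (2)| = |5(x - 2)| = 5|x - 2|.
We need 5|x - 2| < 1/2, i.e. |x - 2| < 1/2 / 5 = 1/10.
So any delta <= 1/10 works. Conversely, if delta > 1/10, then x = 2 + 1/10 satisfies |x - 2| = 1/10 < delta but |f(x) - f(2)| = 5 * 1/10 = 1/2, which is not < 1/2; so no larger delta works.
Hence the largest such delta is 1/10.

1/10


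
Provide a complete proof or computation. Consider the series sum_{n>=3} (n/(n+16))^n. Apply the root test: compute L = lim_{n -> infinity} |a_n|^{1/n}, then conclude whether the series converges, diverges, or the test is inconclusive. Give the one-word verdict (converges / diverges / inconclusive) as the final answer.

Let a_n denote the general term. Form |a_n|^(1/n) and simplify:
|a_n|^(1/n) = n/(n + 16)
Take the limit as n -> infinity: L = 1.
Since L = 1, the root test is inconclusive. (In fact a_n = (n/(n+16))^n -> e^(-16) != 0, so the nth-term test shows divergence; but the root test itself gives no conclusion.)

inconclusive


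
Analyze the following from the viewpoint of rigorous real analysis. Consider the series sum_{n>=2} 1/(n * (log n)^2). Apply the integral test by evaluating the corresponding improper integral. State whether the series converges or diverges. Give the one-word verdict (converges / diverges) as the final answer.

Let f(x) = 1/(x*log(x)^2). Then f is positive, continuous, and decreasing on [2, infinity), so the integral test applies.
Compute the improper integral int_{2}^infinity f(x) dx:
  antiderivative F(x) = -1/log(x).
  F(x) -> 0 as x -> infinity.  int = 0 - F(2) = 1/log(2) < infinity. By the integral test, the series converges.

converges


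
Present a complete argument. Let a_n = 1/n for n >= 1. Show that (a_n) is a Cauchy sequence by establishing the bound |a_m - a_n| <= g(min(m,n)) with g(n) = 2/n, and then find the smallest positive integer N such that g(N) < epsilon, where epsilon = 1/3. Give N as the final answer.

For any m, n >= 1, by the triangle inequality:
|a_m - a_n| = |1/m - 1/n| <= 1/m + 1/n <= 2/min(m,n).
So g(n) = 2/n bounds the Cauchy difference. Since g(n) -> 0, (a_n) is Cauchy.
Now solve g(N) < 1/3: 2/N < 1/3 <=> N > 2 / (1/3) = 6.
The smallest integer strictly greater than 6 is N = 7.
Check: g(7) = 2/7 = 2/7 < 1/3; g(6) = 1/3 >= 1/3. So N = 7.

7


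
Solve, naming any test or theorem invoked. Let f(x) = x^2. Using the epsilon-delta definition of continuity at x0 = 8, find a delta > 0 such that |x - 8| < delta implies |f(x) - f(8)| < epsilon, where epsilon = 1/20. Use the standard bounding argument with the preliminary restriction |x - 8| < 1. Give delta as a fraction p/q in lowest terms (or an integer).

Factor: |x^2 - (8)^2| = |x - 8| * |x + 8|.
Impose |x - 8| < 1 first. Then |x + 8| = |(x - 8) + 2*(8)| <= |x - 8| + 2*|8| < 1 + 16 = 17.
So |x^2 - (8)^2| < delta * 17.
We need delta * 17 <= 1/20, i.e. delta <= 1/20/17 = 1/340.
Since 1/340 < 1, this is tighter than 1; take delta = 1/340.
So delta = 1/340 works.

1/340


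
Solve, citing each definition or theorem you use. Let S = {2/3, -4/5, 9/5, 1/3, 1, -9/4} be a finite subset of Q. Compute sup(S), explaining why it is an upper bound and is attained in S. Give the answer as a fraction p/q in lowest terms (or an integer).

S is finite, so sup(S) = max(S).
Sorted decreasing:
9/5, 1, 2/3, 1/3, -4/5, -9/4
The extremum is 9/5.
For every x in S, x <= 9/5. And 9/5 is in S, so it is attained.
Therefore sup(S) = 9/5.

9/5


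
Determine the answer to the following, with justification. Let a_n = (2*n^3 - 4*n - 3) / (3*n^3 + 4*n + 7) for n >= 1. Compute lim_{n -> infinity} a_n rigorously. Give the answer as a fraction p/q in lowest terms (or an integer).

Divide numerator and denominator by n^3, the highest power:
numerator / n^3 = 2 - 4/n^2 - 3/n^3
denominator / n^3 = 3 + 4/n^2 + 7/n^3
As n -> infinity, all terms of the form c/n^k (k >= 1) tend to 0.
So numerator / n^3 -> 2 and denominator / n^3 -> 3.
Therefore lim a_n = 2/3.

2/3


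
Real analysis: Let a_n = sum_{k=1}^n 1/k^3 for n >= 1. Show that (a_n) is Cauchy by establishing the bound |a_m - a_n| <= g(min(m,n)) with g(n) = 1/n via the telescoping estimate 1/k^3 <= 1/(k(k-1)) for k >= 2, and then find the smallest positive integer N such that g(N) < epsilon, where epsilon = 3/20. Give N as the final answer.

For m > n >= 1: |a_m - a_n| = sum_{k=n+1}^m 1/k^3.
Use 1/k^3 <= 1/(k(k-1)) = 1/(k-1) - 1/k for k >= 2 (which holds since k^3 >= k^2 >= k(k-1) for k >= 2):
sum_{k=n+1}^m 1/k^3 <= sum_{k=n+1}^m (1/(k-1) - 1/k) = 1/n - 1/m <= 1/n.
By symmetry the same bound holds with n,m swapped, so |a_m - a_n| <= 1/min(m,n) = g(min(m,n)). Since g(n) -> 0, (a_n) is Cauchy.
Now solve g(N) < 3/20: 1/N < 3/20 <=> N > 1/(3/20) = 20/3.
The smallest integer strictly greater than 20/3 is N = 7.
Check: g(7) = 1/7 < 3/20; g(6) = 1/6 >= 3/20. So N = 7.

7


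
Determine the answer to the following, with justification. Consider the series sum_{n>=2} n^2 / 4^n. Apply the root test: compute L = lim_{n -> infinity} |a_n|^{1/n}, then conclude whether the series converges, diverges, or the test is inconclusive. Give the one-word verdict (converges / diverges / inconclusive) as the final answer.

Let a_n denote the general term. Form |a_n|^(1/n) and simplify:
|a_n|^(1/n) = n^(2/n)/4
Take the limit as n -> infinity: L = 1/4.
Since L = 1/4 < 1, the root test implies convergence.

converges


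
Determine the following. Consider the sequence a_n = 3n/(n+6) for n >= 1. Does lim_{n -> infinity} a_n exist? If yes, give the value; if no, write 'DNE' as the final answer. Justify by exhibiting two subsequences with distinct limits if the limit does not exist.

Examine the behaviour of a_n along subsequences.
Even-n subsequence a_{2k} = 3(2k)/(2k+6) -> 3. Odd-n subsequence a_{2k+1} = 3(2k+1)/(2k+7) -> 3. Both tend to 3, which suggests the limit is 3; verify directly.
|a_n - 3| = |3n - 3(n+6)| / (n+6) = 18/(n+6) < 18/n for every n >= 1.
Given epsilon > 0, choose a positive integer N > 18/epsilon. Then for all n >= N, |a_n - 3| < 18/n <= 18/N < epsilon.
So by the definition of the limit, lim a_n exists and equals 3.

3


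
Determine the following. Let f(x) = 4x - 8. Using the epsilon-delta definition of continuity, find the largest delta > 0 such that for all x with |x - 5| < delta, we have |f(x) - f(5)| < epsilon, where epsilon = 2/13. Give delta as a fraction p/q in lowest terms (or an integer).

We compute f(5) = 4*(5) - 8 = 12.
|f(x) - f(5)| = |4x - 8 - (12)| = |4(x - 5)| = 4|x - 5|.
We need 4|x - 5| < 2/13, i.e. |x - 5| < 2/13 / 4 = 1/26.
So any delta <= 1/26 works. Conversely, if delta > 1/26, then x = 5 + 1/26 satisfies |x - 5| = 1/26 < delta but |f(x) - f(5)| = 4 * 1/26 = 2/13, which is not < 2/13; so no larger delta works.
Hence the largest such delta is 1/26.

1/26


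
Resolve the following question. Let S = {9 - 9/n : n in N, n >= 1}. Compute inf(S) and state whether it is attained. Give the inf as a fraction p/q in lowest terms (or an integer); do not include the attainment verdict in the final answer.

Analysis:
- Values: 0, 9/2, 6, 27/4, ... strictly increasing.
- Minimum is 0 (n=1); inf = 0 (attained).
- 9 - 9/n -> 9 from below; sup = 9, not attained.
Conclusion: inf(S) = 0, attained in S.

0


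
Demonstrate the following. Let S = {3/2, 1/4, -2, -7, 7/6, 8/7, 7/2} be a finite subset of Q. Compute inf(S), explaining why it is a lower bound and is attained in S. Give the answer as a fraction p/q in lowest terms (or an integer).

S is finite, so inf(S) = min(S).
Sorted increasing:
-7, -2, 1/4, 8/7, 7/6, 3/2, 7/2
The extremum is -7.
For every x in S, x >= -7. And -7 is in S, so it is attained.
Therefore inf(S) = -7.

-7


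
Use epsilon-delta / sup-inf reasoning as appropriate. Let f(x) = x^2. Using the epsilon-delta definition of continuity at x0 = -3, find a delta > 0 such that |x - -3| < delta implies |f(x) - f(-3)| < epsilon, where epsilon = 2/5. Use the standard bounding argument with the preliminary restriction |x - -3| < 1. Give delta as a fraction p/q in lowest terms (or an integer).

Factor: |x^2 - (-3)^2| = |x - -3| * |x + -3|.
Impose |x - -3| < 1 first. Then |x + -3| = |(x - -3) + 2*(-3)| <= |x - -3| + 2*|-3| < 1 + 6 = 7.
So |x^2 - (-3)^2| < delta * 7.
We need delta * 7 <= 2/5, i.e. delta <= 2/5/7 = 2/35.
Since 2/35 < 1, this is tighter than 1; take delta = 2/35.
So delta = 2/35 works.

2/35


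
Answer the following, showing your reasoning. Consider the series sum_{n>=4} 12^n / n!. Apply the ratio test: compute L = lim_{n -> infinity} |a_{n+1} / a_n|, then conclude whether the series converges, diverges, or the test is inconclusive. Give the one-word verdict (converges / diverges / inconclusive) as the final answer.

Let a_n denote the general term. Form the ratio a_{n+1}/a_n and simplify:
a_{n+1}/a_n = 12/(n + 1)
Take the limit as n -> infinity: L = 0.
Since L = 0 < 1, the ratio test implies the series converges.

converges


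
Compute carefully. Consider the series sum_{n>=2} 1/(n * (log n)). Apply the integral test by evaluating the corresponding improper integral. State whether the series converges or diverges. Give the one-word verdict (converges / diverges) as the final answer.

Let f(x) = 1/(x*log(x)). Then f is positive, continuous, and decreasing on [2, infinity), so the integral test applies.
Compute the improper integral int_{2}^infinity f(x) dx:
  antiderivative F(x) = log(log(x)).
  F(x) = log(log(x)) -> infinity as x -> infinity. The integral diverges, so by the integral test, the series diverges.

diverges


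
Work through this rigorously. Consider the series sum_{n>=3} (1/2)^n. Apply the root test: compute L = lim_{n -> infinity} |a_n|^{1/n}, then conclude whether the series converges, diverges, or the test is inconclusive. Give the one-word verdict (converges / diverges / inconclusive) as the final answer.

Let a_n denote the general term. Form |a_n|^(1/n) and simplify:
|a_n|^(1/n) = 1/2
Take the limit as n -> infinity: L = 1/2.
Since L = 1/2 < 1, the root test implies convergence.

converges


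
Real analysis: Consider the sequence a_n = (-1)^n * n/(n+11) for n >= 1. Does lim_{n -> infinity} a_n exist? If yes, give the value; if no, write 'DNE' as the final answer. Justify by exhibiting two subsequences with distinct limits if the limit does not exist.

Examine the behaviour of a_n along subsequences.
a_{2k} = 2k/(2k+11) -> 1. a_{2k+1} = -(2k+1)/(2k+12) -> -1.
Since these two subsequential limits are 1 and -1, distinct, the full sequence cannot converge (a convergent sequence has all subsequences tending to the same limit). So lim a_n does not exist.

DNE


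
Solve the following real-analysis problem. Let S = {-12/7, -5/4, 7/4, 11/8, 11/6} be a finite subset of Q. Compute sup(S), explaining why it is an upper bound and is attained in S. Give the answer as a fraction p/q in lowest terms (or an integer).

S is finite, so sup(S) = max(S).
Sorted decreasing:
11/6, 7/4, 11/8, -5/4, -12/7
The extremum is 11/6.
For every x in S, x <= 11/6. And 11/6 is in S, so it is attained.
Therefore sup(S) = 11/6.

11/6


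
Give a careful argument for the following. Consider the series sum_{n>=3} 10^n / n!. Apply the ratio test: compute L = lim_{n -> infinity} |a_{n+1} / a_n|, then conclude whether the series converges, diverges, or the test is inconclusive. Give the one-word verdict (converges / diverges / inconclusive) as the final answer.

Let a_n denote the general term. Form the ratio a_{n+1}/a_n and simplify:
a_{n+1}/a_n = 10/(n + 1)
Take the limit as n -> infinity: L = 0.
Since L = 0 < 1, the ratio test implies the series converges.

converges


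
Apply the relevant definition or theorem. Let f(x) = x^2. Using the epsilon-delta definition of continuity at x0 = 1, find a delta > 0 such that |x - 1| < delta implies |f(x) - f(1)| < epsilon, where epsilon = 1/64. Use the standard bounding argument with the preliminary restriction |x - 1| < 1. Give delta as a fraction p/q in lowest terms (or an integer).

Factor: |x^2 - (1)^2| = |x - 1| * |x + 1|.
Impose |x - 1| < 1 first. Then |x + 1| = |(x - 1) + 2*(1)| <= |x - 1| + 2*|1| < 1 + 2 = 3.
So |x^2 - (1)^2| < delta * 3.
We need delta * 3 <= 1/64, i.e. delta <= 1/64/3 = 1/192.
Since 1/192 < 1, this is tighter than 1; take delta = 1/192.
So delta = 1/192 works.

1/192


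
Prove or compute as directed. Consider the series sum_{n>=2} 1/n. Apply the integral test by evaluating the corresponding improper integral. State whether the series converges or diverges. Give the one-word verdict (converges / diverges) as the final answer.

Let f(x) = 1/x. Then f is positive, continuous, and decreasing on [2, infinity), so the integral test applies.
Compute the improper integral int_{2}^infinity f(x) dx:
  antiderivative F(x) = log(x).
  As x -> infinity, log(x) -> infinity.
  So int = infinity - log(2) = infinity. By the integral test, the series diverges.

diverges


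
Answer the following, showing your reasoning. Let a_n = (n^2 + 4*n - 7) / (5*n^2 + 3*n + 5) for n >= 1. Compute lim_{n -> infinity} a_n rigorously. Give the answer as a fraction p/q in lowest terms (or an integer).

Divide numerator and denominator by n^2, the highest power:
numerator / n^2 = 1 + 4/n - 7/n^2
denominator / n^2 = 5 + 3/n + 5/n^2
As n -> infinity, all terms of the form c/n^k (k >= 1) tend to 0.
So numerator / n^2 -> 1 and denominator / n^2 -> 5.
Therefore lim a_n = 1/5.

1/5


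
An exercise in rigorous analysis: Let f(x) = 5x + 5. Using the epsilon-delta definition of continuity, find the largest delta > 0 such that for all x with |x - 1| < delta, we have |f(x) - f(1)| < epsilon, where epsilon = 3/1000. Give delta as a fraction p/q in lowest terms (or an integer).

We compute f(1) = 5*(1) + 5 = 10.
|f(x) - f(1)| = |5x + 5 - (10)| = |5(x - 1)| = 5|x - 1|.
We need 5|x - 1| < 3/1000, i.e. |x - 1| < 3/1000 / 5 = 3/5000.
So any delta <= 3/5000 works. Conversely, if delta > 3/5000, then x = 1 + 3/5000 satisfies |x - 1| = 3/5000 < delta but |f(x) - f(1)| = 5 * 3/5000 = 3/1000, which is not < 3/1000; so no larger delta works.
Hence the largest such delta is 3/5000.

3/5000


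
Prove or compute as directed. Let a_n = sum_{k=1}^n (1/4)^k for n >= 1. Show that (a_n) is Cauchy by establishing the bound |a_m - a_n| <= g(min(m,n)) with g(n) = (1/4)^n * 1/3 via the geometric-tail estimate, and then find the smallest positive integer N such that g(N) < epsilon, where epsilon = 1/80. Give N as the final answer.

For m > n >= 1: |a_m - a_n| = sum_{k=n+1}^m (1/4)^k < sum_{k=n+1}^infinity (1/4)^k = (1/4)^(n+1) / (1 - 1/4) = (1/4)^n * (1/4) * (4/3) = (1/4)^n * 1/3.
So g(n) = (1/4)^n / 3. Since g(n) -> 0, (a_n) is Cauchy.
Now solve g(N) < 1/80: (1/4)^N / 3 < 1/80 <=> 4^N > 1 / (3 * 1/80) = 80/3.
Check powers of 4: 4^2 = 16 <= 80/3, 4^3 = 64 > 80/3.
So the smallest such N is 3. Check: g(3) = 1/(3 * 64) = 1/192 < 1/80.

3


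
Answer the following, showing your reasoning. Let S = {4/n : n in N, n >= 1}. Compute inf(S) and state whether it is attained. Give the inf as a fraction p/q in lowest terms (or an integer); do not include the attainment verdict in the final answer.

Analysis:
- Values: 4, 2, 4/3, 1, ... strictly decreasing.
- The maximum is 4 (n=1); sup = 4 (attained).
- The set is bounded below by 0; 4/n -> 0 so 0 is the greatest lower bound.
- 0 is not in the set, so inf = 0 is not attained.
Conclusion: inf(S) = 0, not attained in S.

0


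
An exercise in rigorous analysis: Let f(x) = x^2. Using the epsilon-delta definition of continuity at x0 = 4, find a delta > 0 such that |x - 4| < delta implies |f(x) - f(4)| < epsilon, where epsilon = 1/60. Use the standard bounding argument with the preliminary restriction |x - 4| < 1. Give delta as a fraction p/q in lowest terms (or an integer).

Factor: |x^2 - (4)^2| = |x - 4| * |x + 4|.
Impose |x - 4| < 1 first. Then |x + 4| = |(x - 4) + 2*(4)| <= |x - 4| + 2*|4| < 1 + 8 = 9.
So |x^2 - (4)^2| < delta * 9.
We need delta * 9 <= 1/60, i.e. delta <= 1/60/9 = 1/540.
Since 1/540 < 1, this is tighter than 1; take delta = 1/540.
So delta = 1/540 works.

1/540


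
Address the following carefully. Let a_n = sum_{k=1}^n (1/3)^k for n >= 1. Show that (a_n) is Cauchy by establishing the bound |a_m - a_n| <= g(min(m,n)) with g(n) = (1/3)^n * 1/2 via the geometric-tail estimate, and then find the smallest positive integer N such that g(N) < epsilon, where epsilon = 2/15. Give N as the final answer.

For m > n >= 1: |a_m - a_n| = sum_{k=n+1}^m (1/3)^k < sum_{k=n+1}^infinity (1/3)^k = (1/3)^(n+1) / (1 - 1/3) = (1/3)^n * (1/3) * (3/2) = (1/3)^n * 1/2.
So g(n) = (1/3)^n / 2. Since g(n) -> 0, (a_n) is Cauchy.
Now solve g(N) < 2/15: (1/3)^N / 2 < 2/15 <=> 3^N > 1 / (2 * 2/15) = 15/4.
Check powers of 3: 3^1 = 3 <= 15/4, 3^2 = 9 > 15/4.
So the smallest such N is 2. Check: g(2) = 1/(2 * 9) = 1/18 < 2/15.

2


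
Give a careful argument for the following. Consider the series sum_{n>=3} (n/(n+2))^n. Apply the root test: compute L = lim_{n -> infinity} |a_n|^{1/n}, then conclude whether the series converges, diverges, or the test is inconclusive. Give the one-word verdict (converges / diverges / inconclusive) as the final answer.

Let a_n denote the general term. Form |a_n|^(1/n) and simplify:
|a_n|^(1/n) = n/(n + 2)
Take the limit as n -> infinity: L = 1.
Since L = 1, the root test is inconclusive. (In fact a_n = (n/(n+2))^n -> e^(-2) != 0, so the nth-term test shows divergence; but the root test itself gives no conclusion.)

inconclusive


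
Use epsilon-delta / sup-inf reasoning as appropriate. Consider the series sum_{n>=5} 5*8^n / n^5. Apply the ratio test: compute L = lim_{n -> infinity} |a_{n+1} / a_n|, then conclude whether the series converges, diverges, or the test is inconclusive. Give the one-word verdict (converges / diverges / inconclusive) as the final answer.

Let a_n denote the general term. Form the ratio a_{n+1}/a_n and simplify:
a_{n+1}/a_n = 8*n^5/(n + 1)^5
Take the limit as n -> infinity: L = 8.
Since L = 8 > 1 (or L = infinity), the ratio test implies the series diverges.

diverges


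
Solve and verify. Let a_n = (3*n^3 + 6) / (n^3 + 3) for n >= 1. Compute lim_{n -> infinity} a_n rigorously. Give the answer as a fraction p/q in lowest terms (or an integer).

Divide numerator and denominator by n^3, the highest power:
numerator / n^3 = 3 + 6/n^3
denominator / n^3 = 1 + 3/n^3
As n -> infinity, all terms of the form c/n^k (k >= 1) tend to 0.
So numerator / n^3 -> 3 and denominator / n^3 -> 1.
Therefore lim a_n = 3.

3


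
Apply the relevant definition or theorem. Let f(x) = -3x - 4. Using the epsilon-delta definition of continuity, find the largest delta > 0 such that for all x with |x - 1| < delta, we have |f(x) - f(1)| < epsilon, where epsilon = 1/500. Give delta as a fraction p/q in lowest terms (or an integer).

We compute f(1) = -3*(1) - 4 = -7.
|f(x) - f(1)| = |-3x - 4 - (-7)| = |-3(x - 1)| = 3|x - 1|.
We need 3|x - 1| < 1/500, i.e. |x - 1| < 1/500 / 3 = 1/1500.
So any delta <= 1/1500 works. Conversely, if delta > 1/1500, then x = 1 + 1/1500 satisfies |x - 1| = 1/1500 < delta but |f(x) - f(1)| = 3 * 1/1500 = 1/500, which is not < 1/500; so no larger delta works.
Hence the largest such delta is 1/1500.

1/1500


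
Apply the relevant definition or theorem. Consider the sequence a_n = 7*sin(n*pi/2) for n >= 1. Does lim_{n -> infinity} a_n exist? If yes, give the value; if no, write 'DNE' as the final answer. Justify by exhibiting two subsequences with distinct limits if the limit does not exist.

Examine the behaviour of a_n along subsequences.
a_{4k+1} = 7*sin(pi/2 + 2k*pi) = 7 -> 7. a_{4k+3} = 7*sin(3pi/2 + 2k*pi) = -7 -> -7.
Since these two subsequential limits are 7 and -7, distinct, the full sequence cannot converge (a convergent sequence has all subsequences tending to the same limit). So lim a_n does not exist.

DNE


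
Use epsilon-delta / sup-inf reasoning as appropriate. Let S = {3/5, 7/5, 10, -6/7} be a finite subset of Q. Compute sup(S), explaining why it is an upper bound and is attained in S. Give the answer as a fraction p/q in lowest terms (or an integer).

S is finite, so sup(S) = max(S).
Sorted decreasing:
10, 7/5, 3/5, -6/7
The extremum is 10.
For every x in S, x <= 10. And 10 is in S, so it is attained.
Therefore sup(S) = 10.

10


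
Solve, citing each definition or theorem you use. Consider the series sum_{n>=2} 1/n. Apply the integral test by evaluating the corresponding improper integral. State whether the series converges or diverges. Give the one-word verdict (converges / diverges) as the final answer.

Let f(x) = 1/x. Then f is positive, continuous, and decreasing on [2, infinity), so the integral test applies.
Compute the improper integral int_{2}^infinity f(x) dx:
  antiderivative F(x) = log(x).
  As x -> infinity, log(x) -> infinity.
  So int = infinity - log(2) = infinity. By the integral test, the series diverges.

diverges


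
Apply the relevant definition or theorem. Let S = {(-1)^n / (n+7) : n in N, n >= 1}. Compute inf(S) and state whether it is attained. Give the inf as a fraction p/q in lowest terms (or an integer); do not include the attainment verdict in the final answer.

Analysis:
- Values: -1/8, 1/9, -1/10, 1/11, -1/12, ...
- Positive terms (even n): 1/(2+7), 1/(4+7), ... decreasing -> max = 1/9 (n=2).
- Negative terms (odd n): -1/(1+7), -1/(3+7), ... increasing -> min = -1/8 (n=1).
- So sup = 1/9 (attained at n=2); inf = -1/8 (attained at n=1).
Conclusion: inf(S) = -1/8, attained in S.

-1/8


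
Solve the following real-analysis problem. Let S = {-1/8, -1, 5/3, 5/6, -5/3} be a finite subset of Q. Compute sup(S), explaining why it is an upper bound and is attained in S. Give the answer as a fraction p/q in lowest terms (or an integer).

S is finite, so sup(S) = max(S).
Sorted decreasing:
5/3, 5/6, -1/8, -1, -5/3
The extremum is 5/3.
For every x in S, x <= 5/3. And 5/3 is in S, so it is attained.
Therefore sup(S) = 5/3.

5/3


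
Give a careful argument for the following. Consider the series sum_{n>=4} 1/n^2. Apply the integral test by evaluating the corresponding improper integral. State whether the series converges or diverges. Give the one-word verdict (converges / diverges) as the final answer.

Let f(x) = x^(-2). Then f is positive, continuous, and decreasing on [4, infinity), so the integral test applies.
Compute the improper integral int_{4}^infinity f(x) dx:
  antiderivative F(x) = -1/x.
  As x -> infinity, F(x) -> 0 (since p = 2 > 1).
  So int = F(infinity) - F(4) = 0 - (-1/4) = 1/4.
  Finite, so by the integral test, the series converges.

converges


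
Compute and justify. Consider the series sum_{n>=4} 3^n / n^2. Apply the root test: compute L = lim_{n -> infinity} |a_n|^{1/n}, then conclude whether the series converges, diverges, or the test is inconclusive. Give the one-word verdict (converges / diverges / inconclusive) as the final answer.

Let a_n denote the general term. Form |a_n|^(1/n) and simplify:
|a_n|^(1/n) = 3/n^(2/n)
Take the limit as n -> infinity: L = 3.
Since L = 3 > 1, the root test implies divergence.

diverges


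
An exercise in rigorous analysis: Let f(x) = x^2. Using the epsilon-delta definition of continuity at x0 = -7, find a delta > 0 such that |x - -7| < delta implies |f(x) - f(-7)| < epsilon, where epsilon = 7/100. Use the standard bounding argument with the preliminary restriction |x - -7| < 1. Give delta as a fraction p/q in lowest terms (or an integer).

Factor: |x^2 - (-7)^2| = |x - -7| * |x + -7|.
Impose |x - -7| < 1 first. Then |x + -7| = |(x - -7) + 2*(-7)| <= |x - -7| + 2*|-7| < 1 + 14 = 15.
So |x^2 - (-7)^2| < delta * 15.
We need delta * 15 <= 7/100, i.e. delta <= 7/100/15 = 7/1500.
Since 7/1500 < 1, this is tighter than 1; take delta = 7/1500.
So delta = 7/1500 works.

7/1500


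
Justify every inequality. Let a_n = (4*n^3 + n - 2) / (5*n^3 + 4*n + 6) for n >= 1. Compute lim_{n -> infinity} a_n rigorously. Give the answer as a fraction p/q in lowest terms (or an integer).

Divide numerator and denominator by n^3, the highest power:
numerator / n^3 = 4 + n^(-2) - 2/n^3
denominator / n^3 = 5 + 4/n^2 + 6/n^3
As n -> infinity, all terms of the form c/n^k (k >= 1) tend to 0.
So numerator / n^3 -> 4 and denominator / n^3 -> 5.
Therefore lim a_n = 4/5.

4/5


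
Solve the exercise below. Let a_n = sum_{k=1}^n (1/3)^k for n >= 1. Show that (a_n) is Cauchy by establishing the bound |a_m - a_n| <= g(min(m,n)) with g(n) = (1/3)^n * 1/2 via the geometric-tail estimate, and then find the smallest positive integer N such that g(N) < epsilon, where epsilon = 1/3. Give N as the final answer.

For m > n >= 1: |a_m - a_n| = sum_{k=n+1}^m (1/3)^k < sum_{k=n+1}^infinity (1/3)^k = (1/3)^(n+1) / (1 - 1/3) = (1/3)^n * (1/3) * (3/2) = (1/3)^n * 1/2.
So g(n) = (1/3)^n / 2. Since g(n) -> 0, (a_n) is Cauchy.
Now solve g(N) < 1/3: (1/3)^N / 2 < 1/3 <=> 3^N > 1 / (2 * 1/3) = 3/2.
Check powers of 3: 3^0 = 1 <= 3/2, 3^1 = 3 > 3/2.
So the smallest such N is 1. Check: g(1) = 1/(2 * 3) = 1/6 < 1/3.

1


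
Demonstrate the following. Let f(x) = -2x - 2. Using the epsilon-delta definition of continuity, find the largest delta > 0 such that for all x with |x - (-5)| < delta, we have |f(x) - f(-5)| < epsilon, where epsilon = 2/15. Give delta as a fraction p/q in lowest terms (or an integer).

We compute f(-5) = -2*(-5) - 2 = 8.
|f(x) - f(-5)| = |-2x - 2 - (8)| = |-2(x - (-5))| = 2|x - (-5)|.
We need 2|x - (-5)| < 2/15, i.e. |x - (-5)| < 2/15 / 2 = 1/15.
So any delta <= 1/15 works. Conversely, if delta > 1/15, then x = -5 + 1/15 satisfies |x - (-5)| = 1/15 < delta but |f(x) - f(-5)| = 2 * 1/15 = 2/15, which is not < 2/15; so no larger delta works.
Hence the largest such delta is 1/15.

1/15


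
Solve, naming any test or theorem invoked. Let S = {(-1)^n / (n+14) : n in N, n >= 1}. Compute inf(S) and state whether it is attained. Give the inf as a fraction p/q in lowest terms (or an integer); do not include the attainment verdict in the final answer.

Analysis:
- Values: -1/15, 1/16, -1/17, 1/18, -1/19, ...
- Positive terms (even n): 1/(2+14), 1/(4+14), ... decreasing -> max = 1/16 (n=2).
- Negative terms (odd n): -1/(1+14), -1/(3+14), ... increasing -> min = -1/15 (n=1).
- So sup = 1/16 (attained at n=2); inf = -1/15 (attained at n=1).
Conclusion: inf(S) = -1/15, attained in S.

-1/15


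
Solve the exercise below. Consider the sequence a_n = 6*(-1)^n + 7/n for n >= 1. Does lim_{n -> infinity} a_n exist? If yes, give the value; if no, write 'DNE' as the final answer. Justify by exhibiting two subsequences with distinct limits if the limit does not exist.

Examine the behaviour of a_n along subsequences.
a_{2k} = 6 + 7/(2k) -> 6. a_{2k+1} = -6 + 7/(2k+1) -> -6.
Since these two subsequential limits are 6 and -6, distinct, the full sequence cannot converge (a convergent sequence has all subsequences tending to the same limit). So lim a_n does not exist.

DNE


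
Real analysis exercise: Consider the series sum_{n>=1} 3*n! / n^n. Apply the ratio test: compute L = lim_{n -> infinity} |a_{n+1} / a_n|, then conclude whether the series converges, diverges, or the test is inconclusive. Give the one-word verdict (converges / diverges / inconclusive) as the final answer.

Let a_n denote the general term. Form the ratio a_{n+1}/a_n and simplify:
a_{n+1}/a_n = (n/(n + 1))^n
Take the limit as n -> infinity: L = exp(-1).
Since L = exp(-1) < 1, the ratio test implies the series converges.

converges


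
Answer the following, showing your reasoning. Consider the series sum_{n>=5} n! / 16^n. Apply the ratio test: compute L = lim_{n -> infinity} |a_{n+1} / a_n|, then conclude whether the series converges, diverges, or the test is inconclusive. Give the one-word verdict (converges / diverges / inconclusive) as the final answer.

Let a_n denote the general term. Form the ratio a_{n+1}/a_n and simplify:
a_{n+1}/a_n = n/16 + 1/16
Take the limit as n -> infinity: L = infinity.
Since L = infinity > 1 (or L = infinity), the ratio test implies the series diverges.

diverges


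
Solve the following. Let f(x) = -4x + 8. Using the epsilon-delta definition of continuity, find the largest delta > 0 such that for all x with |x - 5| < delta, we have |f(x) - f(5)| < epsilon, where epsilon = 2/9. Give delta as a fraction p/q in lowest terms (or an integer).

We compute f(5) = -4*(5) + 8 = -12.
|f(x) - f(5)| = |-4x + 8 - (-12)| = |-4(x - 5)| = 4|x - 5|.
We need 4|x - 5| < 2/9, i.e. |x - 5| < 2/9 / 4 = 1/18.
So any delta <= 1/18 works. Conversely, if delta > 1/18, then x = 5 + 1/18 satisfies |x - 5| = 1/18 < delta but |f(x) - f(5)| = 4 * 1/18 = 2/9, which is not < 2/9; so no larger delta works.
Hence the largest such delta is 1/18.

1/18


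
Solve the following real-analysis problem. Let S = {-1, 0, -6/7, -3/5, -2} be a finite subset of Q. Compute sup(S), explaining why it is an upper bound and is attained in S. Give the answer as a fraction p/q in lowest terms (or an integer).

S is finite, so sup(S) = max(S).
Sorted decreasing:
0, -3/5, -6/7, -1, -2
The extremum is 0.
For every x in S, x <= 0. And 0 is in S, so it is attained.
Therefore sup(S) = 0.

0


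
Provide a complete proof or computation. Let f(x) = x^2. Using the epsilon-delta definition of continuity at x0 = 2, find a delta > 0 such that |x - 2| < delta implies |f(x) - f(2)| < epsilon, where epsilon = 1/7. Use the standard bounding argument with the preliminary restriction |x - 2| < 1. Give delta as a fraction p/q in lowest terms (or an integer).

Factor: |x^2 - (2)^2| = |x - 2| * |x + 2|.
Impose |x - 2| < 1 first. Then |x + 2| = |(x - 2) + 2*(2)| <= |x - 2| + 2*|2| < 1 + 4 = 5.
So |x^2 - (2)^2| < delta * 5.
We need delta * 5 <= 1/7, i.e. delta <= 1/7/5 = 1/35.
Since 1/35 < 1, this is tighter than 1; take delta = 1/35.
So delta = 1/35 works.

1/35


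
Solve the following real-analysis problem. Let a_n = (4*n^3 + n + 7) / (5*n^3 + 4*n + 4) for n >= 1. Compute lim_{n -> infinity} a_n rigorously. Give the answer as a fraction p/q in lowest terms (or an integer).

Divide numerator and denominator by n^3, the highest power:
numerator / n^3 = 4 + n^(-2) + 7/n^3
denominator / n^3 = 5 + 4/n^2 + 4/n^3
As n -> infinity, all terms of the form c/n^k (k >= 1) tend to 0.
So numerator / n^3 -> 4 and denominator / n^3 -> 5.
Therefore lim a_n = 4/5.

4/5


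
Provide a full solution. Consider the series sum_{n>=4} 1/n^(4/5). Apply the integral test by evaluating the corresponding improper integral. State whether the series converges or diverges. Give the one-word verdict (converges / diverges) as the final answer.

Let f(x) = x^(-4/5). Then f is positive, continuous, and decreasing on [4, infinity), so the integral test applies.
Compute the improper integral int_{4}^infinity f(x) dx:
  antiderivative F(x) = 5*x^(1/5).
  As x -> infinity, F(x) -> infinity (since p = 4/5 < 1).
  So the integral diverges. By the integral test, the series diverges.

diverges


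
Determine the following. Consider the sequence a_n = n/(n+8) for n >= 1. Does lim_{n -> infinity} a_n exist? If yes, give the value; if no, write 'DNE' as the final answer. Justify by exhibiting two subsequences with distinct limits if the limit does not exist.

Examine the behaviour of a_n along subsequences.
Even-n subsequence a_{2k} = (2k)/(2k+8) -> 1. Odd-n subsequence a_{2k+1} = (2k+1)/(2k+9) -> 1. Both tend to 1, which suggests the limit is 1; verify directly.
|a_n - 1| = |n - (n+8)| / (n+8) = 8/(n+8) < 8/n for every n >= 1.
Given epsilon > 0, choose a positive integer N > 8/epsilon. Then for all n >= N, |a_n - 1| < 8/n <= 8/N < epsilon.
So by the definition of the limit, lim a_n exists and equals 1.

1


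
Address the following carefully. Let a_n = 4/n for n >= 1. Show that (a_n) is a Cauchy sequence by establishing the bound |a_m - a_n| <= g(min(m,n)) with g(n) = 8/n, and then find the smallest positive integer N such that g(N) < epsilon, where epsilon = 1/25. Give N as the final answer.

For any m, n >= 1, by the triangle inequality:
|a_m - a_n| = |4/m - 4/n| <= 4*1/m + 4*1/n <= 8/min(m,n).
So g(n) = 8/n bounds the Cauchy difference. Since g(n) -> 0, (a_n) is Cauchy.
Now solve g(N) < 1/25: 8/N < 1/25 <=> N > 8 / (1/25) = 200.
The smallest integer strictly greater than 200 is N = 201.
Check: g(201) = 8/201 = 8/201 < 1/25; g(200) = 1/25 >= 1/25. So N = 201.

201


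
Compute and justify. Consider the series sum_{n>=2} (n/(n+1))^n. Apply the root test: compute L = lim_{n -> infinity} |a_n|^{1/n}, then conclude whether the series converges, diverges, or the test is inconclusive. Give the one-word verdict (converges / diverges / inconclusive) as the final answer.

Let a_n denote the general term. Form |a_n|^(1/n) and simplify:
|a_n|^(1/n) = n/(n + 1)
Take the limit as n -> infinity: L = 1.
Since L = 1, the root test is inconclusive. (In fact a_n = (n/(n+1))^n -> e^(-1) != 0, so the nth-term test shows divergence; but the root test itself gives no conclusion.)

inconclusive


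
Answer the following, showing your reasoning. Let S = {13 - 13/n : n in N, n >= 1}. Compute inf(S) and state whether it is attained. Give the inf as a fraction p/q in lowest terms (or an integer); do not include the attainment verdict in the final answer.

Analysis:
- Values: 0, 13/2, 26/3, 39/4, ... strictly increasing.
- Minimum is 0 (n=1); inf = 0 (attained).
- 13 - 13/n -> 13 from below; sup = 13, not attained.
Conclusion: inf(S) = 0, attained in S.

0


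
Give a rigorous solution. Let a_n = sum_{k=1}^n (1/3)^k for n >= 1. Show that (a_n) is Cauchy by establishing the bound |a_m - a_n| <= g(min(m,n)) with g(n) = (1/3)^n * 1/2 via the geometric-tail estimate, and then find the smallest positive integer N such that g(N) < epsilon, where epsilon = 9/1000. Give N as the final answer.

For m > n >= 1: |a_m - a_n| = sum_{k=n+1}^m (1/3)^k < sum_{k=n+1}^infinity (1/3)^k = (1/3)^(n+1) / (1 - 1/3) = (1/3)^n * (1/3) * (3/2) = (1/3)^n * 1/2.
So g(n) = (1/3)^n / 2. Since g(n) -> 0, (a_n) is Cauchy.
Now solve g(N) < 9/1000: (1/3)^N / 2 < 9/1000 <=> 3^N > 1 / (2 * 9/1000) = 500/9.
Check powers of 3: 3^3 = 27 <= 500/9, 3^4 = 81 > 500/9.
So the smallest such N is 4. Check: g(4) = 1/(2 * 81) = 1/162 < 9/1000.

4


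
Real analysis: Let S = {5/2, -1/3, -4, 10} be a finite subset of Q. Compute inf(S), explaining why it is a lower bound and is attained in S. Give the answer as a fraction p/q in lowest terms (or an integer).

S is finite, so inf(S) = min(S).
Sorted increasing:
-4, -1/3, 5/2, 10
The extremum is -4.
For every x in S, x >= -4. And -4 is in S, so it is attained.
Therefore inf(S) = -4.

-4


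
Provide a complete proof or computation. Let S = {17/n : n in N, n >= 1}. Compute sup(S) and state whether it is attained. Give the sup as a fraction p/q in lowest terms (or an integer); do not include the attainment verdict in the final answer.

Analysis:
- Values: 17, 17/2, 17/3, 17/4, ... strictly decreasing.
- The maximum is 17 (n=1); sup = 17 (attained).
- The set is bounded below by 0; 17/n -> 0 so 0 is the greatest lower bound.
- 0 is not in the set, so inf = 0 is not attained.
Conclusion: sup(S) = 17, attained in S.

17


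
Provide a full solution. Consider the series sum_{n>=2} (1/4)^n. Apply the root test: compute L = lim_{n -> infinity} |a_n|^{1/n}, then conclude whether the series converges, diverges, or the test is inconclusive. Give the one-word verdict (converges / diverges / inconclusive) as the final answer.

Let a_n denote the general term. Form |a_n|^(1/n) and simplify:
|a_n|^(1/n) = 1/4
Take the limit as n -> infinity: L = 1/4.
Since L = 1/4 < 1, the root test implies convergence.

converges


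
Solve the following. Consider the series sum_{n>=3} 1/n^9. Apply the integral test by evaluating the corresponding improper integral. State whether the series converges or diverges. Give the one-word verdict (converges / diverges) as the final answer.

Let f(x) = x^(-9). Then f is positive, continuous, and decreasing on [3, infinity), so the integral test applies.
Compute the improper integral int_{3}^infinity f(x) dx:
  antiderivative F(x) = -1/(8*x^8).
  As x -> infinity, F(x) -> 0 (since p = 9 > 1).
  So int = F(infinity) - F(3) = 0 - (-1/52488) = 1/52488.
  Finite, so by the integral test, the series converges.

converges
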